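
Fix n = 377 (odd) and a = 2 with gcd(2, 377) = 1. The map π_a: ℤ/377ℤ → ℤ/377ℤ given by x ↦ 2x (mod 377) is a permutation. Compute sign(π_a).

Trace 238: π^k(238) = [238, 99, 198, 19, 38, 76, 152] for k=0..6.
The orbit structure of x ↦ 2x mod 377: 7 orbits of sizes [84, 84, 84, 84, 28, 12, 1].
Σ(ℓ_i−1) = 377−7 = 370; sign = (−1)^370 = +1.
The Jacobi symbol (2|377) = +1 (Zolotarev) agrees.

+1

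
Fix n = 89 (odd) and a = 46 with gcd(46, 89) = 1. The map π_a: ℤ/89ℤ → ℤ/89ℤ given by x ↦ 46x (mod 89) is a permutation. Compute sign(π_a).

Orbit of 73 under x↦46x: [73, 65, 53, 35, 8, 12, 18]… (length divides ord_89(46)).
Decompose π into cycles: lengths [88, 1] (2 cycles, including the fixed point 0).
2 cycles on 89: each ℓ→(−1)^(ℓ−1), product (−1)^87 = -1.
Check: (46/89) = -1 by Zolotarev.

-1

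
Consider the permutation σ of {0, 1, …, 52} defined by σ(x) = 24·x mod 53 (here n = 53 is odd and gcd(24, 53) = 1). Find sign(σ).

+1

Orbit of 1 under x↦24x: [1, 24, 46, 44, 49, 10, 28]… (length divides ord_53(24)).
5 cycles of lengths [13, 13, 13, 13, 1].
n − c = 53 − 5 = 48; sign = (−1)^48 = +1.
Zolotarev: (24|53) = +1, matching the cycle-count sign.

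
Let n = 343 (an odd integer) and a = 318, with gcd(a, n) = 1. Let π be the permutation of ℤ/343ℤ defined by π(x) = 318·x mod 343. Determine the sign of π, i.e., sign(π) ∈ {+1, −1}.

Trace 6: π^k(6) = [6, 193, 320, 232, 31, 254, 167] for k=0..6.
π_318 has 4 disjoint cycles with lengths [294, 42, 6, 1] on {0,…,342}.
343 − 4 = 339 transpositions; sign(π) = (−1)^339 = -1.
Via Zolotarev, sign(π_{318}) = (318|343) = -1.

-1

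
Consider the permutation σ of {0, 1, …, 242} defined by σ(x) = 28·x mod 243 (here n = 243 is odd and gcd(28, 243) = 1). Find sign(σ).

+1

Orbit of 163 under x↦28x: [163, 190, 217, 1, 28, 55, 82]… (length divides ord_243(28)).
Cycle type of π: 9×18 + 3×18 + 1×27; total 63 cycles.
With 63 cycles on 243 points, sign = (−1)^{243−63} = +1.
Check: (28/243) = +1 by Zolotarev.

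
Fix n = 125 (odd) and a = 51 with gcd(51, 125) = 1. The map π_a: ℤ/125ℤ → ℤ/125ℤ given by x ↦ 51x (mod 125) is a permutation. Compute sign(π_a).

+1

Start at x=76: 76 → 1 → 51 → 101 → 26 → 76 (one orbit).
The orbit structure of x ↦ 51x mod 125: 45 orbits of sizes [5, 5, 5, 5, 5, 5, 5, 5, 5, 5, 5, 5, 5, 5, 5, 5, 5, 5, 5, 5, 1, 1, 1, 1, 1, 1, 1, 1, 1, 1, 1, 1, 1, 1, 1, 1, 1, 1, 1, 1, 1, 1, 1, 1, 1].
125 − 45 = 80 transpositions; sign(π) = (−1)^80 = +1.
(51|125)_J = +1 (Zolotarev's lemma cross-check).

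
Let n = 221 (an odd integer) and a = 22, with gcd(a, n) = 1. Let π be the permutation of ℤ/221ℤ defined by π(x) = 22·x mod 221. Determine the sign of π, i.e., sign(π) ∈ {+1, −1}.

-1

Trace 3: π^k(3) = [3, 66, 126, 120, 209, 178, 159] for k=0..6.
Decompose π into cycles: lengths [48, 48, 48, 48, 16, 3, 3, 3, 3, 1] (10 cycles, including the fixed point 0).
sign(π) = (−1)^{n − #cycles} = (−1)^{221−10} = (−1)^211 = -1.
The Jacobi symbol (22|221) = -1 (Zolotarev) agrees.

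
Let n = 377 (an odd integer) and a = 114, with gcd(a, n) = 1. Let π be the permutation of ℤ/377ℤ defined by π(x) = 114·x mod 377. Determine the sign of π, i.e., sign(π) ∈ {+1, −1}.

Orbit of 326 under x↦114x: [326, 218, 347, 350, 315, 95, 274]… (length divides ord_377(114)).
The orbit structure of x ↦ 114x mod 377: 8 orbits of sizes [84, 84, 84, 84, 28, 6, 6, 1].
Σ(ℓ_i−1) = 377−8 = 369; sign = (−1)^369 = -1.
Via Zolotarev, sign(π_{114}) = (114|377) = -1.

-1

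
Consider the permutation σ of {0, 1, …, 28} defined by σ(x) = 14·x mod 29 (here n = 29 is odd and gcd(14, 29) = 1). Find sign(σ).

Trace 26: π^k(26) = [26, 16, 21, 4, 27, 1, 14] for k=0..6.
Cycle type of π: 28 + 1; total 2 cycles.
29 − 2 = 27 transpositions; sign(π) = (−1)^27 = -1.
(14|29)_J = -1 (Zolotarev's lemma cross-check).

-1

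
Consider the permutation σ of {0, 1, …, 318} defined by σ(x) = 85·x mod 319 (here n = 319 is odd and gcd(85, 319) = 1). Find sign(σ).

Trace 162: π^k(162) = [162, 53, 39, 125, 98, 36, 189] for k=0..6.
Cycle type of π: 140×2 + 28 + 10 + 1; total 5 cycles.
Σ(ℓ_i−1) = 319−5 = 314; sign = (−1)^314 = +1.
(85|319)_J = +1 (Zolotarev's lemma cross-check).

+1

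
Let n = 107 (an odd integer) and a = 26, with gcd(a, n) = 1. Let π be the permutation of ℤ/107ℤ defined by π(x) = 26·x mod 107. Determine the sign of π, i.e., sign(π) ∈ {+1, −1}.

-1

Trace 36: π^k(36) = [36, 80, 47, 45, 100, 32, 83] for k=0..6.
Decompose π into cycles: lengths [106, 1] (2 cycles, including the fixed point 0).
2 cycles on 107: each ℓ→(−1)^(ℓ−1), product (−1)^105 = -1.
Zolotarev: (26|107) = -1, matching the cycle-count sign.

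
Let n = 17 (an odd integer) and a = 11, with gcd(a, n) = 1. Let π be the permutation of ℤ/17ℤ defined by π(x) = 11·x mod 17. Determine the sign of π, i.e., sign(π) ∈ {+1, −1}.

-1

Orbit of 11 under x↦11x: [11, 2, 5, 4, 10, 8, 3]… (length divides ord_17(11)).
π_11 has 2 disjoint cycles with lengths [16, 1] on {0,…,16}.
sign(π) = (−1)^{n − #cycles} = (−1)^{17−2} = (−1)^15 = -1.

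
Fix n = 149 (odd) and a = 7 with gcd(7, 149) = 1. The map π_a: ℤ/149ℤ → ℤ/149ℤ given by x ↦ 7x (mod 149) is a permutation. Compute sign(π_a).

Start at x=73: 73 → 64 → 1 → 7 → 49 → 45 → 17 → … (one orbit).
Cycle type of π: 74×2 + 1; total 3 cycles.
Σ(ℓ_i−1) = 149−3 = 146; sign = (−1)^146 = +1.

+1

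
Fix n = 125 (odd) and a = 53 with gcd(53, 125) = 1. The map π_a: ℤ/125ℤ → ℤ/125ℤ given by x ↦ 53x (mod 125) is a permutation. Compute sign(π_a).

Orbit of 117 under x↦53x: [117, 76, 28, 109, 27, 56, 93]… (length divides ord_125(53)).
The orbit structure of x ↦ 53x mod 125: 4 orbits of sizes [100, 20, 4, 1].
sign(π) = (−1)^{n − #cycles} = (−1)^{125−4} = (−1)^121 = -1.

-1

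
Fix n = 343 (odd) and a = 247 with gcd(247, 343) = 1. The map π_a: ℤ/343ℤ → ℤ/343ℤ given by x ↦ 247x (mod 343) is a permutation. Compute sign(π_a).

Trace 85: π^k(85) = [85, 72, 291, 190, 282, 25, 1] for k=0..6.
7 cycles of lengths [147, 147, 21, 21, 3, 3, 1].
sign(π) = (−1)^{n − #cycles} = (−1)^{343−7} = (−1)^336 = +1.
(247|343)_J = +1 (Zolotarev's lemma cross-check).

+1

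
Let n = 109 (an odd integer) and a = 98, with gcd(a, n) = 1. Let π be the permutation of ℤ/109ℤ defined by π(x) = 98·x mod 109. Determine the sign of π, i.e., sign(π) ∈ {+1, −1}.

Trace 27: π^k(27) = [27, 30, 106, 33, 73, 69, 4] for k=0..6.
Decompose π into cycles: lengths [108, 1] (2 cycles, including the fixed point 0).
109 − 2 = 107 transpositions; sign(π) = (−1)^107 = -1.
(98|109)_J = -1 (Zolotarev's lemma cross-check).

-1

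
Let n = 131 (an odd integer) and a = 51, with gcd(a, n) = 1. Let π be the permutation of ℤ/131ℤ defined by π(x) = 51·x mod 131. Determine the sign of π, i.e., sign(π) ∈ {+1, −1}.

Trace 113: π^k(113) = [113, 130, 80, 19, 52, 32, 60] for k=0..6.
6 cycles of lengths [26, 26, 26, 26, 26, 1].
sign(π) = (−1)^{n − #cycles} = (−1)^{131−6} = (−1)^125 = -1.
The Jacobi symbol (51|131) = -1 (Zolotarev) agrees.

-1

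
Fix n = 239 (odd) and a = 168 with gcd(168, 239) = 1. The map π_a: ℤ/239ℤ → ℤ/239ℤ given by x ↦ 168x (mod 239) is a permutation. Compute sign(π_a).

-1

Trace 168: π^k(168) = [168, 22, 111, 6, 52, 132, 188] for k=0..6.
Decompose π into cycles: lengths [34, 34, 34, 34, 34, 34, 34, 1] (8 cycles, including the fixed point 0).
sign(π) = (−1)^{n − #cycles} = (−1)^{239−8} = (−1)^231 = -1.
The Jacobi symbol (168|239) = -1 (Zolotarev) agrees.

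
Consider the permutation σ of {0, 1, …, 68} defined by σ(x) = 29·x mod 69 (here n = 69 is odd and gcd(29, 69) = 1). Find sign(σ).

-1

Trace 8: π^k(8) = [8, 25, 35, 49, 41, 16, 50] for k=0..6.
6 cycles of lengths [22, 22, 11, 11, 2, 1].
Σ(ℓ_i−1) = 69−6 = 63; sign = (−1)^63 = -1.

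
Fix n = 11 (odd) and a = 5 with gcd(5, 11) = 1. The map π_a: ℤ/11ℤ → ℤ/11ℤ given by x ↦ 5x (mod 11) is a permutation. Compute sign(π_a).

Start at x=1: 1 → 5 → 3 → 4 → 9 → 1 (one orbit).
Cycle type of π: 5×2 + 1; total 3 cycles.
11 − 3 = 8 transpositions; sign(π) = (−1)^8 = +1.
(5|11)_J = +1 (Zolotarev's lemma cross-check).

+1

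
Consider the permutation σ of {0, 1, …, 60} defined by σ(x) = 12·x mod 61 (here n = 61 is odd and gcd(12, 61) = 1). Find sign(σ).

Trace 34: π^k(34) = [34, 42, 16, 9, 47, 15, 58] for k=0..6.
π_12 has 5 disjoint cycles with lengths [15, 15, 15, 15, 1] on {0,…,60}.
5 cycles on 61: each ℓ→(−1)^(ℓ−1), product (−1)^56 = +1.
Via Zolotarev, sign(π_{12}) = (12|61) = +1.

+1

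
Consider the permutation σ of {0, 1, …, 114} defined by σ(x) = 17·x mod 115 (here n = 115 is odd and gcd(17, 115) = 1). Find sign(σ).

+1

Trace 9: π^k(9) = [9, 38, 71, 57, 49, 28, 16] for k=0..6.
π_17 has 5 disjoint cycles with lengths [44, 44, 22, 4, 1] on {0,…,114}.
With 5 cycles on 115 points, sign = (−1)^{115−5} = +1.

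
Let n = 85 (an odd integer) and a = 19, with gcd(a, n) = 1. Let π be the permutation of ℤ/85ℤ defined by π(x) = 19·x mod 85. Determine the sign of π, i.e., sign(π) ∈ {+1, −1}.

Orbit of 16 under x↦19x: [16, 49, 81, 9, 1, 19, 21]… (length divides ord_85(19)).
π_19 has 13 disjoint cycles with lengths [8, 8, 8, 8, 8, 8, 8, 8, 8, 8, 2, 2, 1] on {0,…,84}.
13 cycles on 85: each ℓ→(−1)^(ℓ−1), product (−1)^72 = +1.
The Jacobi symbol (19|85) = +1 (Zolotarev) agrees.

+1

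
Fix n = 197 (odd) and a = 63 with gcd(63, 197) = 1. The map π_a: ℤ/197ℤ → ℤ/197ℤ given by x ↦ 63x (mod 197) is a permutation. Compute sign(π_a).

+1

Trace 132: π^k(132) = [132, 42, 85, 36, 101, 59, 171] for k=0..6.
5 cycles of lengths [49, 49, 49, 49, 1].
With 5 cycles on 197 points, sign = (−1)^{197−5} = +1.
Via Zolotarev, sign(π_{63}) = (63|197) = +1.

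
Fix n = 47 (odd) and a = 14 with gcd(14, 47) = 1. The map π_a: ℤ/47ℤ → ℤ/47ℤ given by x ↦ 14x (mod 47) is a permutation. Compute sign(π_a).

Start at x=16: 16 → 36 → 34 → 6 → 37 → 1 → 14 → … (one orbit).
3 cycles of lengths [23, 23, 1].
sign(π) = (−1)^{n − #cycles} = (−1)^{47−3} = (−1)^44 = +1.
The Jacobi symbol (14|47) = +1 (Zolotarev) agrees.

+1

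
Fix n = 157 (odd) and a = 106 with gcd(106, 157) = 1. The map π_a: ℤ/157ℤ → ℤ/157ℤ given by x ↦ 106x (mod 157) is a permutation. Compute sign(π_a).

Trace 11: π^k(11) = [11, 67, 37, 154, 153, 47, 115] for k=0..6.
The orbit structure of x ↦ 106x mod 157: 5 orbits of sizes [39, 39, 39, 39, 1].
157 − 5 = 152 transpositions; sign(π) = (−1)^152 = +1.

+1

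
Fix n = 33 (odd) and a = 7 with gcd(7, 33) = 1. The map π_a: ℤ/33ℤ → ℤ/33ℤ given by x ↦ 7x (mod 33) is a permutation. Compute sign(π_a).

-1

Orbit of 13 under x↦7x: [13, 25, 10, 4, 28, 31, 19]… (length divides ord_33(7)).
π_7 has 6 disjoint cycles with lengths [10, 10, 10, 1, 1, 1] on {0,…,32}.
With 6 cycles on 33 points, sign = (−1)^{33−6} = -1.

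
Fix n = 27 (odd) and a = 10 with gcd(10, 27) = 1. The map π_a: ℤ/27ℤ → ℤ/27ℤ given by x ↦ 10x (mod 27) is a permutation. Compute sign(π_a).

+1

Orbit of 10 under x↦10x: [10, 19, 1]… (length divides ord_27(10)).
Cycle type of π: 3×6 + 1×9; total 15 cycles.
With 15 cycles on 27 points, sign = (−1)^{27−15} = +1.
The Jacobi symbol (10|27) = +1 (Zolotarev) agrees.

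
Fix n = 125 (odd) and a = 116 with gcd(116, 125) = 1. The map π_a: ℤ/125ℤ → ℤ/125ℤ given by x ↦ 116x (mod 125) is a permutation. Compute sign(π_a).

Trace 101: π^k(101) = [101, 91, 56, 121, 36, 51, 41] for k=0..6.
The orbit structure of x ↦ 116x mod 125: 13 orbits of sizes [25, 25, 25, 25, 5, 5, 5, 5, 1, 1, 1, 1, 1].
With 13 cycles on 125 points, sign = (−1)^{125−13} = +1.

+1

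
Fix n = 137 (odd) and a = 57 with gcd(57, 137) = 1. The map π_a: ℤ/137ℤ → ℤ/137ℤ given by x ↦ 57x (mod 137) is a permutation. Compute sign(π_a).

-1

Orbit of 90 under x↦57x: [90, 61, 52, 87, 27, 32, 43]… (length divides ord_137(57)).
Cycle lengths of π_57 on ℤ/137ℤ: [136, 1]; 2 cycles in total.
n − c = 137 − 2 = 135; sign = (−1)^135 = -1.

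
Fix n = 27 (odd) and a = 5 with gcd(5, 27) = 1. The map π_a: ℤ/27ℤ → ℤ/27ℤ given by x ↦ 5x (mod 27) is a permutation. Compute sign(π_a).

-1

Start at x=19: 19 → 14 → 16 → 26 → 22 → 2 → 10 → … (one orbit).
The orbit structure of x ↦ 5x mod 27: 4 orbits of sizes [18, 6, 2, 1].
sign(π) = (−1)^{n − #cycles} = (−1)^{27−4} = (−1)^23 = -1.
Zolotarev: (5|27) = -1, matching the cycle-count sign.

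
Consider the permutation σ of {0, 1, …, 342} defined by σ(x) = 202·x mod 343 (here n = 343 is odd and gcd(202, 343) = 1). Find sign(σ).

Trace 309: π^k(309) = [309, 335, 99, 104, 85, 20, 267] for k=0..6.
The orbit structure of x ↦ 202x mod 343: 10 orbits of sizes [98, 98, 98, 14, 14, 14, 2, 2, 2, 1].
Σ(ℓ_i−1) = 343−10 = 333; sign = (−1)^333 = -1.

-1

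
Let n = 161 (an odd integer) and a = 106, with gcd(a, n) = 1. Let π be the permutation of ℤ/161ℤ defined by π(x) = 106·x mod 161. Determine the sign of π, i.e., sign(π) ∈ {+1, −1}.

-1

Start at x=64: 64 → 22 → 78 → 57 → 85 → 155 → 8 → … (one orbit).
Cycle type of π: 22×7 + 1×7; total 14 cycles.
14 cycles on 161: each ℓ→(−1)^(ℓ−1), product (−1)^147 = -1.
Check: (106/161) = -1 by Zolotarev.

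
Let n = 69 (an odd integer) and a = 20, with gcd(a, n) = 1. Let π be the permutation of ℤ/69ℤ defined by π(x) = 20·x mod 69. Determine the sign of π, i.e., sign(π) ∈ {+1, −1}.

Trace 4: π^k(4) = [4, 11, 13, 53, 25, 17, 64] for k=0..6.
The orbit structure of x ↦ 20x mod 69: 5 orbits of sizes [22, 22, 22, 2, 1].
69 − 5 = 64 transpositions; sign(π) = (−1)^64 = +1.

+1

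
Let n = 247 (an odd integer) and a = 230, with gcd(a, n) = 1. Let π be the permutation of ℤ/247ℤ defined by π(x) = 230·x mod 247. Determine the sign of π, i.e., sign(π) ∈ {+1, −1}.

-1

Start at x=120: 120 → 183 → 100 → 29 → 1 → 230 → 42 → … (one orbit).
Cycle lengths of π_230 on ℤ/247ℤ: [18, 18, 18, 18, 18, 18, 18, 18, 18, 18, 18, 18, 18, 3, 3, 3, 3, 1]; 18 cycles in total.
18 cycles on 247: each ℓ→(−1)^(ℓ−1), product (−1)^229 = -1.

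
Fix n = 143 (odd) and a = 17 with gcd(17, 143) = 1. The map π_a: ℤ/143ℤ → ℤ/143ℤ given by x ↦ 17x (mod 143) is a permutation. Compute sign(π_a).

Orbit of 53 under x↦17x: [53, 43, 16, 129, 48, 101, 1]… (length divides ord_143(17)).
The orbit structure of x ↦ 17x mod 143: 8 orbits of sizes [30, 30, 30, 30, 10, 6, 6, 1].
With 8 cycles on 143 points, sign = (−1)^{143−8} = -1.
(17|143)_J = -1 (Zolotarev's lemma cross-check).

-1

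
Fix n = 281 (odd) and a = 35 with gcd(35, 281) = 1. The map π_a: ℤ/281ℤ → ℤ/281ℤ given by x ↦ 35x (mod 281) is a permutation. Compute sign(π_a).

Start at x=98: 98 → 58 → 63 → 238 → 181 → 153 → 16 → … (one orbit).
The orbit structure of x ↦ 35x mod 281: 9 orbits of sizes [35, 35, 35, 35, 35, 35, 35, 35, 1].
n − c = 281 − 9 = 272; sign = (−1)^272 = +1.

+1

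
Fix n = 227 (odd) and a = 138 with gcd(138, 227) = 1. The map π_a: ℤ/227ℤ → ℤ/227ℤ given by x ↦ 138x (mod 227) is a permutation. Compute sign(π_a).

Orbit of 157 under x↦138x: [157, 101, 91, 73, 86, 64, 206]… (length divides ord_227(138)).
π_138 has 2 disjoint cycles with lengths [226, 1] on {0,…,226}.
Σ(ℓ_i−1) = 227−2 = 225; sign = (−1)^225 = -1.
(138|227)_J = -1 (Zolotarev's lemma cross-check).

-1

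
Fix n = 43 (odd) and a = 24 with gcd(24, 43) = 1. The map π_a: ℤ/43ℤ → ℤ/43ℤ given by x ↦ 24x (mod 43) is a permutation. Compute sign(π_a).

+1

Trace 11: π^k(11) = [11, 6, 15, 16, 40, 14, 35] for k=0..6.
Cycle type of π: 21×2 + 1; total 3 cycles.
sign(π) = (−1)^{n − #cycles} = (−1)^{43−3} = (−1)^40 = +1.
Check: (24/43) = +1 by Zolotarev.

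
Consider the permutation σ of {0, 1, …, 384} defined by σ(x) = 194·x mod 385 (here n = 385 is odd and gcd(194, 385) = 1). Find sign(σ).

+1

Start at x=314: 314 → 86 → 129 → 1 → 194 → 291 → 244 → … (one orbit).
The orbit structure of x ↦ 194x mod 385: 23 orbits of sizes [30, 30, 30, 30, 30, 30, 30, 30, 30, 30, 10, 10, 10, 10, 10, 6, 6, 6, 6, 6, 2, 2, 1].
Σ(ℓ_i−1) = 385−23 = 362; sign = (−1)^362 = +1.
Via Zolotarev, sign(π_{194}) = (194|385) = +1.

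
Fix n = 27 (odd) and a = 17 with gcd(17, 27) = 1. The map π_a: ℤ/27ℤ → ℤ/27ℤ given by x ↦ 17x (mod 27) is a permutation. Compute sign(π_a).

-1

Start at x=17: 17 → 19 → 26 → 10 → 8 → 1 → 17 (one orbit).
Decompose π into cycles: lengths [6, 6, 6, 2, 2, 2, 2, 1] (8 cycles, including the fixed point 0).
27 − 8 = 19 transpositions; sign(π) = (−1)^19 = -1.
Zolotarev: (17|27) = -1, matching the cycle-count sign.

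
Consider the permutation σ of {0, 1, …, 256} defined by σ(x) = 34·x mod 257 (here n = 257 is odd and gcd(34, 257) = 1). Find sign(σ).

Trace 64: π^k(64) = [64, 120, 225, 197, 16, 30, 249] for k=0..6.
The orbit structure of x ↦ 34x mod 257: 9 orbits of sizes [32, 32, 32, 32, 32, 32, 32, 32, 1].
sign(π) = (−1)^{n − #cycles} = (−1)^{257−9} = (−1)^248 = +1.
Zolotarev: (34|257) = +1, matching the cycle-count sign.

+1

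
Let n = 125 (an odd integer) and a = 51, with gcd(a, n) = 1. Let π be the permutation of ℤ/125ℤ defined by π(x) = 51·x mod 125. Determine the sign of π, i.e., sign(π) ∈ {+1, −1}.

Start at x=1: 1 → 51 → 101 → 26 → 76 → 1 (one orbit).
Decompose π into cycles: lengths [5, 5, 5, 5, 5, 5, 5, 5, 5, 5, 5, 5, 5, 5, 5, 5, 5, 5, 5, 5, 1, 1, 1, 1, 1, 1, 1, 1, 1, 1, 1, 1, 1, 1, 1, 1, 1, 1, 1, 1, 1, 1, 1, 1, 1] (45 cycles, including the fixed point 0).
With 45 cycles on 125 points, sign = (−1)^{125−45} = +1.

+1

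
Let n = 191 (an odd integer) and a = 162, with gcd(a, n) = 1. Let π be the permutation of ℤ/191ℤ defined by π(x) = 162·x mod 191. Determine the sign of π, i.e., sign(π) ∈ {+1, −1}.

Orbit of 78 under x↦162x: [78, 30, 85, 18, 51, 49, 107]… (length divides ord_191(162)).
π_162 has 3 disjoint cycles with lengths [95, 95, 1] on {0,…,190}.
With 3 cycles on 191 points, sign = (−1)^{191−3} = +1.
Check: (162/191) = +1 by Zolotarev.

+1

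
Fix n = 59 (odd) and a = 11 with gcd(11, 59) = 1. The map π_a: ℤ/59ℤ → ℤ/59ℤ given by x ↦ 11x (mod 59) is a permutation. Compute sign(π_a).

Trace 46: π^k(46) = [46, 34, 20, 43, 1, 11, 3] for k=0..6.
Decompose π into cycles: lengths [58, 1] (2 cycles, including the fixed point 0).
n − c = 59 − 2 = 57; sign = (−1)^57 = -1.
Check: (11/59) = -1 by Zolotarev.

-1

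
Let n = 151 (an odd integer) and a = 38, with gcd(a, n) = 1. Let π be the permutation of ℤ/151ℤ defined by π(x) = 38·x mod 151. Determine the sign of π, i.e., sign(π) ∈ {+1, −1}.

+1

Orbit of 59 under x↦38x: [59, 128, 32, 8, 2, 76, 19]… (length divides ord_151(38)).
11 cycles of lengths [15, 15, 15, 15, 15, 15, 15, 15, 15, 15, 1].
n − c = 151 − 11 = 140; sign = (−1)^140 = +1.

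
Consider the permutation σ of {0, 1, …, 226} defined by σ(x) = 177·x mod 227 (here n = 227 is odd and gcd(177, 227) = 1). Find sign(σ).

+1

Start at x=100: 100 → 221 → 73 → 209 → 219 → 173 → 203 → … (one orbit).
π_177 has 3 disjoint cycles with lengths [113, 113, 1] on {0,…,226}.
n − c = 227 − 3 = 224; sign = (−1)^224 = +1.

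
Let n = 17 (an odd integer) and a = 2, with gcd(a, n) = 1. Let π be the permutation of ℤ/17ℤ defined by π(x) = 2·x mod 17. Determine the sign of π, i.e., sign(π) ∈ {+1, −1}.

+1

Orbit of 8 under x↦2x: [8, 16, 15, 13, 9, 1, 2]… (length divides ord_17(2)).
The orbit structure of x ↦ 2x mod 17: 3 orbits of sizes [8, 8, 1].
With 3 cycles on 17 points, sign = (−1)^{17−3} = +1.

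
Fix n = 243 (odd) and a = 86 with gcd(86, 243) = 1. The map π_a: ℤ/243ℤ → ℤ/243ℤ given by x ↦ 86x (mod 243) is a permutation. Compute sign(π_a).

-1

Start at x=187: 187 → 44 → 139 → 47 → 154 → 122 → 43 → … (one orbit).
6 cycles of lengths [162, 54, 18, 6, 2, 1].
n − c = 243 − 6 = 237; sign = (−1)^237 = -1.
The Jacobi symbol (86|243) = -1 (Zolotarev) agrees.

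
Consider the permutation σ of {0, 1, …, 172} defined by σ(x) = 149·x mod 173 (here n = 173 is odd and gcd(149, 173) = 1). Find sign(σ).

Start at x=23: 23 → 140 → 100 → 22 → 164 → 43 → 6 → … (one orbit).
Cycle lengths of π_149 on ℤ/173ℤ: [43, 43, 43, 43, 1]; 5 cycles in total.
173 − 5 = 168 transpositions; sign(π) = (−1)^168 = +1.

+1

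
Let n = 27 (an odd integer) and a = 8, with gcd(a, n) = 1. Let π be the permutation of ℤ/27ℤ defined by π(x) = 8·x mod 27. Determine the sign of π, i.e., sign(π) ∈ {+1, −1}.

-1

Start at x=19: 19 → 17 → 1 → 8 → 10 → 26 → 19 (one orbit).
Cycle lengths of π_8 on ℤ/27ℤ: [6, 6, 6, 2, 2, 2, 2, 1]; 8 cycles in total.
8 cycles on 27: each ℓ→(−1)^(ℓ−1), product (−1)^19 = -1.
(8|27)_J = -1 (Zolotarev's lemma cross-check).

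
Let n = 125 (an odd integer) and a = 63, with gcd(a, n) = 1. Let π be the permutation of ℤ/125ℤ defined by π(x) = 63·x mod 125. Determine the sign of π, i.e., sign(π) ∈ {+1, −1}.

Trace 6: π^k(6) = [6, 3, 64, 32, 16, 8, 4] for k=0..6.
The orbit structure of x ↦ 63x mod 125: 4 orbits of sizes [100, 20, 4, 1].
sign(π) = (−1)^{n − #cycles} = (−1)^{125−4} = (−1)^121 = -1.

-1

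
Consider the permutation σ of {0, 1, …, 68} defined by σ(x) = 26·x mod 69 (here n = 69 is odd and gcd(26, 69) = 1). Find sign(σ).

-1

Start at x=55: 55 → 50 → 58 → 59 → 16 → 2 → 52 → … (one orbit).
Decompose π into cycles: lengths [22, 22, 11, 11, 2, 1] (6 cycles, including the fixed point 0).
6 cycles on 69: each ℓ→(−1)^(ℓ−1), product (−1)^63 = -1.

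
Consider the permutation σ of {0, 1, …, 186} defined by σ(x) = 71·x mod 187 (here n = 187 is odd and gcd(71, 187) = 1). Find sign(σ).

Trace 147: π^k(147) = [147, 152, 133, 93, 58, 4, 97] for k=0..6.
The orbit structure of x ↦ 71x mod 187: 6 orbits of sizes [80, 80, 16, 5, 5, 1].
sign(π) = (−1)^{n − #cycles} = (−1)^{187−6} = (−1)^181 = -1.

-1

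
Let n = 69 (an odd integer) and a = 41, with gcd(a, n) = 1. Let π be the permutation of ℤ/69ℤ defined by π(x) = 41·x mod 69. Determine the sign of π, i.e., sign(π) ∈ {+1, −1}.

Orbit of 26 under x↦41x: [26, 31, 29, 16, 35, 55, 47]… (length divides ord_69(41)).
Cycle lengths of π_41 on ℤ/69ℤ: [22, 22, 11, 11, 2, 1]; 6 cycles in total.
Σ(ℓ_i−1) = 69−6 = 63; sign = (−1)^63 = -1.

-1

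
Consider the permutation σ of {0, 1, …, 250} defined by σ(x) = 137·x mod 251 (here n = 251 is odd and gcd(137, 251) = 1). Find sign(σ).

Start at x=52: 52 → 96 → 100 → 146 → 173 → 107 → 101 → … (one orbit).
π_137 has 2 disjoint cycles with lengths [250, 1] on {0,…,250}.
With 2 cycles on 251 points, sign = (−1)^{251−2} = -1.
The Jacobi symbol (137|251) = -1 (Zolotarev) agrees.

-1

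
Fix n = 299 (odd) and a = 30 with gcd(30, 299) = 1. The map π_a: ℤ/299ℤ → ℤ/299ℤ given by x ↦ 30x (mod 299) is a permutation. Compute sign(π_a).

-1

Orbit of 296 under x↦30x: [296, 209, 290, 29, 272, 87, 218]… (length divides ord_299(30)).
The orbit structure of x ↦ 30x mod 299: 8 orbits of sizes [66, 66, 66, 66, 22, 6, 6, 1].
With 8 cycles on 299 points, sign = (−1)^{299−8} = -1.
The Jacobi symbol (30|299) = -1 (Zolotarev) agrees.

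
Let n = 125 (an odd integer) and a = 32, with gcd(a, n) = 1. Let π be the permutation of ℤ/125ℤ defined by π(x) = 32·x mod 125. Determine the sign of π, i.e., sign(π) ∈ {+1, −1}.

Start at x=118: 118 → 26 → 82 → 124 → 93 → 101 → 107 → … (one orbit).
Cycle type of π: 20×5 + 4×6 + 1; total 12 cycles.
Σ(ℓ_i−1) = 125−12 = 113; sign = (−1)^113 = -1.

-1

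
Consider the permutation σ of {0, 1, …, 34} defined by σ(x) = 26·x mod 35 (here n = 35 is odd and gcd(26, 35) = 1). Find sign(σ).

-1

Orbit of 11 under x↦26x: [11, 6, 16, 31, 1, 26]… (length divides ord_35(26)).
π_26 has 10 disjoint cycles with lengths [6, 6, 6, 6, 6, 1, 1, 1, 1, 1] on {0,…,34}.
10 cycles on 35: each ℓ→(−1)^(ℓ−1), product (−1)^25 = -1.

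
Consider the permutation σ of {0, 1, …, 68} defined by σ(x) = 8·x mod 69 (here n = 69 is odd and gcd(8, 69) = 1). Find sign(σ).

Trace 41: π^k(41) = [41, 52, 2, 16, 59, 58, 50] for k=0..6.
The orbit structure of x ↦ 8x mod 69: 6 orbits of sizes [22, 22, 11, 11, 2, 1].
n − c = 69 − 6 = 63; sign = (−1)^63 = -1.

-1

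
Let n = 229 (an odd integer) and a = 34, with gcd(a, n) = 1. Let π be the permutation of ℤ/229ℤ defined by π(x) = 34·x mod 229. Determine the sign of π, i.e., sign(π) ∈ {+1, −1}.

Start at x=17: 17 → 120 → 187 → 175 → 225 → 93 → 185 → … (one orbit).
π_34 has 4 disjoint cycles with lengths [76, 76, 76, 1] on {0,…,228}.
Σ(ℓ_i−1) = 229−4 = 225; sign = (−1)^225 = -1.

-1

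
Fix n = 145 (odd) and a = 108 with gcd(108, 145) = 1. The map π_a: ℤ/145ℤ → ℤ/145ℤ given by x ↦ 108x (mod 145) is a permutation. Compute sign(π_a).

Orbit of 108 under x↦108x: [108, 64, 97, 36, 118, 129, 12]… (length divides ord_145(108)).
7 cycles of lengths [28, 28, 28, 28, 28, 4, 1].
145 − 7 = 138 transpositions; sign(π) = (−1)^138 = +1.

+1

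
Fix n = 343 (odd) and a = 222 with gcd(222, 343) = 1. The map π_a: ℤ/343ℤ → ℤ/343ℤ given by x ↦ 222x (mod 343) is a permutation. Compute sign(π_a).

-1

Start at x=181: 181 → 51 → 3 → 323 → 19 → 102 → 6 → … (one orbit).
Cycle type of π: 294 + 42 + 6 + 1; total 4 cycles.
Σ(ℓ_i−1) = 343−4 = 339; sign = (−1)^339 = -1.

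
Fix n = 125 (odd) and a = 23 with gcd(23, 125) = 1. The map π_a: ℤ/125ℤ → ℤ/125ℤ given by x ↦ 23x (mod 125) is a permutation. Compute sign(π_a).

-1

Trace 64: π^k(64) = [64, 97, 106, 63, 74, 77, 21] for k=0..6.
Cycle type of π: 100 + 20 + 4 + 1; total 4 cycles.
n − c = 125 − 4 = 121; sign = (−1)^121 = -1.
Zolotarev: (23|125) = -1, matching the cycle-count sign.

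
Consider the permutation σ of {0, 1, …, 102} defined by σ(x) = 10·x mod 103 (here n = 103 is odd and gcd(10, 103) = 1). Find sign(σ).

Start at x=42: 42 → 8 → 80 → 79 → 69 → 72 → 102 → … (one orbit).
The orbit structure of x ↦ 10x mod 103: 4 orbits of sizes [34, 34, 34, 1].
sign(π) = (−1)^{n − #cycles} = (−1)^{103−4} = (−1)^99 = -1.
Via Zolotarev, sign(π_{10}) = (10|103) = -1.

-1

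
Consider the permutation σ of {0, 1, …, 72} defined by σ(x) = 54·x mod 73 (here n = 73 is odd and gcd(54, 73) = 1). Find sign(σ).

+1

Trace 37: π^k(37) = [37, 27, 71, 38, 8, 67, 41] for k=0..6.
π_54 has 3 disjoint cycles with lengths [36, 36, 1] on {0,…,72}.
Σ(ℓ_i−1) = 73−3 = 70; sign = (−1)^70 = +1.
Via Zolotarev, sign(π_{54}) = (54|73) = +1.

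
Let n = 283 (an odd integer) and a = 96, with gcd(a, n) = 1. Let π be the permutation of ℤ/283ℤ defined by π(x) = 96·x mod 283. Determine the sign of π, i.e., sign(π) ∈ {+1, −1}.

Orbit of 211 under x↦96x: [211, 163, 83, 44, 262, 248, 36]… (length divides ord_283(96)).
3 cycles of lengths [141, 141, 1].
sign(π) = (−1)^{n − #cycles} = (−1)^{283−3} = (−1)^280 = +1.

+1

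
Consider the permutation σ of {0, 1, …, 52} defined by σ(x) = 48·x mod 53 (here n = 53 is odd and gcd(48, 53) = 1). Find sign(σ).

Orbit of 20 under x↦48x: [20, 6, 23, 44, 45, 40, 12]… (length divides ord_53(48)).
Cycle lengths of π_48 on ℤ/53ℤ: [52, 1]; 2 cycles in total.
sign(π) = (−1)^{n − #cycles} = (−1)^{53−2} = (−1)^51 = -1.

-1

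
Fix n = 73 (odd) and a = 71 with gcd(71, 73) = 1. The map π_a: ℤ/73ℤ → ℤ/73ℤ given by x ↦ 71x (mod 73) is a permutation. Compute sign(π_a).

Trace 55: π^k(55) = [55, 36, 1, 71, 4, 65, 16] for k=0..6.
π_71 has 5 disjoint cycles with lengths [18, 18, 18, 18, 1] on {0,…,72}.
5 cycles on 73: each ℓ→(−1)^(ℓ−1), product (−1)^68 = +1.
Zolotarev: (71|73) = +1, matching the cycle-count sign.

+1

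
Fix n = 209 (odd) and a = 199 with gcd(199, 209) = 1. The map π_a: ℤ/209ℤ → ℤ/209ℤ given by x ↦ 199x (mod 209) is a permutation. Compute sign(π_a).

Orbit of 23 under x↦199x: [23, 188, 1, 199, 100, 45, 177]… (length divides ord_209(199)).
Cycle type of π: 9×22 + 1×11; total 33 cycles.
n − c = 209 − 33 = 176; sign = (−1)^176 = +1.
The Jacobi symbol (199|209) = +1 (Zolotarev) agrees.

+1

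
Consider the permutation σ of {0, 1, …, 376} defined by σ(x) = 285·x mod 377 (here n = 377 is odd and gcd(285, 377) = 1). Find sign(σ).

+1

Orbit of 103 under x↦285x: [103, 326, 168, 1, 285, 170, 194]… (length divides ord_377(285)).
Decompose π into cycles: lengths [14, 14, 14, 14, 14, 14, 14, 14, 14, 14, 14, 14, 14, 14, 14, 14, 14, 14, 14, 14, 14, 14, 14, 14, 7, 7, 7, 7, 2, 2, 2, 2, 2, 2, 1] (35 cycles, including the fixed point 0).
35 cycles on 377: each ℓ→(−1)^(ℓ−1), product (−1)^342 = +1.
Via Zolotarev, sign(π_{285}) = (285|377) = +1.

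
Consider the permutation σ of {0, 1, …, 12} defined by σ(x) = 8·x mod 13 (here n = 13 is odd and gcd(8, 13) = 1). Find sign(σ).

-1

Start at x=1: 1 → 8 → 12 → 5 → 1 (one orbit).
The orbit structure of x ↦ 8x mod 13: 4 orbits of sizes [4, 4, 4, 1].
13 − 4 = 9 transpositions; sign(π) = (−1)^9 = -1.
Zolotarev: (8|13) = -1, matching the cycle-count sign.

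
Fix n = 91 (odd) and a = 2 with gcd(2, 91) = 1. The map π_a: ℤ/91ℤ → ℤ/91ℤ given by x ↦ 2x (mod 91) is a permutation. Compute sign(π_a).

-1

Trace 37: π^k(37) = [37, 74, 57, 23, 46, 1, 2] for k=0..6.
The orbit structure of x ↦ 2x mod 91: 10 orbits of sizes [12, 12, 12, 12, 12, 12, 12, 3, 3, 1].
Σ(ℓ_i−1) = 91−10 = 81; sign = (−1)^81 = -1.
Zolotarev: (2|91) = -1, matching the cycle-count sign.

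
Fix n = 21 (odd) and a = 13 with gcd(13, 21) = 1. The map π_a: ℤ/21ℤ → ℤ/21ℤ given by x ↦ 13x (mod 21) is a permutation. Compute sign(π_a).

Trace 13: π^k(13) = [13, 1] for k=0..1.
The orbit structure of x ↦ 13x mod 21: 12 orbits of sizes [2, 2, 2, 2, 2, 2, 2, 2, 2, 1, 1, 1].
n − c = 21 − 12 = 9; sign = (−1)^9 = -1.
The Jacobi symbol (13|21) = -1 (Zolotarev) agrees.

-1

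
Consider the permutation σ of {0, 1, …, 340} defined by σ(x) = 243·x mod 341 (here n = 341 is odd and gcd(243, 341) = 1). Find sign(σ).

-1

Trace 1: π^k(1) = [1, 243, 56, 309, 67, 254] for k=0..5.
The orbit structure of x ↦ 243x mod 341: 66 orbits of sizes [6, 6, 6, 6, 6, 6, 6, 6, 6, 6, 6, 6, 6, 6, 6, 6, 6, 6, 6, 6, 6, 6, 6, 6, 6, 6, 6, 6, 6, 6, 6, 6, 6, 6, 6, 6, 6, 6, 6, 6, 6, 6, 6, 6, 6, 6, 6, 6, 6, 6, 6, 6, 6, 6, 6, 1, 1, 1, 1, 1, 1, 1, 1, 1, 1, 1].
Σ(ℓ_i−1) = 341−66 = 275; sign = (−1)^275 = -1.
Via Zolotarev, sign(π_{243}) = (243|341) = -1.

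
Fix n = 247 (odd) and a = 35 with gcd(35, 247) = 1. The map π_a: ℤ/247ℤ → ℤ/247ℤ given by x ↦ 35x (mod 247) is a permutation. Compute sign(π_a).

+1

Orbit of 144 under x↦35x: [144, 100, 42, 235, 74, 120, 1]… (length divides ord_247(35)).
31 cycles of lengths [9, 9, 9, 9, 9, 9, 9, 9, 9, 9, 9, 9, 9, 9, 9, 9, 9, 9, 9, 9, 9, 9, 9, 9, 9, 9, 3, 3, 3, 3, 1].
247 − 31 = 216 transpositions; sign(π) = (−1)^216 = +1.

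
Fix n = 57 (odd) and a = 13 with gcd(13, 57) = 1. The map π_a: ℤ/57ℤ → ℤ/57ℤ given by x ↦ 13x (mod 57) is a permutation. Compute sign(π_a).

-1

Orbit of 43 under x↦13x: [43, 46, 28, 22, 1, 13, 55]… (length divides ord_57(13)).
Cycle type of π: 18×3 + 1×3; total 6 cycles.
n − c = 57 − 6 = 51; sign = (−1)^51 = -1.
Via Zolotarev, sign(π_{13}) = (13|57) = -1.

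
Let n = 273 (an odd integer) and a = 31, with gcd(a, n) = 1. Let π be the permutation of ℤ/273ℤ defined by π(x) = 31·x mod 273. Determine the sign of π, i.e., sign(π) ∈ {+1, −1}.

Orbit of 73 under x↦31x: [73, 79, 265, 25, 229, 1, 31]… (length divides ord_273(31)).
33 cycles of lengths [12, 12, 12, 12, 12, 12, 12, 12, 12, 12, 12, 12, 12, 12, 12, 12, 12, 12, 6, 6, 6, 4, 4, 4, 4, 4, 4, 4, 4, 4, 1, 1, 1].
With 33 cycles on 273 points, sign = (−1)^{273−33} = +1.
The Jacobi symbol (31|273) = +1 (Zolotarev) agrees.

+1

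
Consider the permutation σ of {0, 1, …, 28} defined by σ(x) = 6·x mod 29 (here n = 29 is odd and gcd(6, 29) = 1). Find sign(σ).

Trace 13: π^k(13) = [13, 20, 4, 24, 28, 23, 22] for k=0..6.
3 cycles of lengths [14, 14, 1].
With 3 cycles on 29 points, sign = (−1)^{29−3} = +1.

+1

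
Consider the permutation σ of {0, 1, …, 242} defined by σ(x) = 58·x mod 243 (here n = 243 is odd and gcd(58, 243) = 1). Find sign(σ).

Start at x=43: 43 → 64 → 67 → 241 → 127 → 76 → 34 → … (one orbit).
The orbit structure of x ↦ 58x mod 243: 11 orbits of sizes [81, 81, 27, 27, 9, 9, 3, 3, 1, 1, 1].
With 11 cycles on 243 points, sign = (−1)^{243−11} = +1.

+1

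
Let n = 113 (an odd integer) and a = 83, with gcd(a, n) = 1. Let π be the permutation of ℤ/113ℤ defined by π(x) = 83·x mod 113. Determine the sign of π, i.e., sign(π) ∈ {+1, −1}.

Trace 97: π^k(97) = [97, 28, 64, 1, 83, 109, 7] for k=0..6.
Cycle type of π: 14×8 + 1; total 9 cycles.
With 9 cycles on 113 points, sign = (−1)^{113−9} = +1.

+1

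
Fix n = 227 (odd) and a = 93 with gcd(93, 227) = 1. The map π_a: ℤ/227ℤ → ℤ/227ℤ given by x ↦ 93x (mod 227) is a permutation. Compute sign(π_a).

Start at x=161: 161 → 218 → 71 → 20 → 44 → 6 → 104 → … (one orbit).
The orbit structure of x ↦ 93x mod 227: 2 orbits of sizes [226, 1].
With 2 cycles on 227 points, sign = (−1)^{227−2} = -1.
Check: (93/227) = -1 by Zolotarev.

-1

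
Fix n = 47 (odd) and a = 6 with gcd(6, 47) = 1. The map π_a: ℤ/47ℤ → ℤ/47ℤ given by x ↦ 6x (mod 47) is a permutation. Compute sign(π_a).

+1

Start at x=4: 4 → 24 → 3 → 18 → 14 → 37 → 34 → … (one orbit).
3 cycles of lengths [23, 23, 1].
sign(π) = (−1)^{n − #cycles} = (−1)^{47−3} = (−1)^44 = +1.
(6|47)_J = +1 (Zolotarev's lemma cross-check).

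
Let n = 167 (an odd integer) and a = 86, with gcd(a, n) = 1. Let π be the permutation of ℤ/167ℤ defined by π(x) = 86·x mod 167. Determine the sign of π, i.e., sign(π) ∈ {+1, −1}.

Trace 72: π^k(72) = [72, 13, 116, 123, 57, 59, 64] for k=0..6.
The orbit structure of x ↦ 86x mod 167: 2 orbits of sizes [166, 1].
167 − 2 = 165 transpositions; sign(π) = (−1)^165 = -1.

-1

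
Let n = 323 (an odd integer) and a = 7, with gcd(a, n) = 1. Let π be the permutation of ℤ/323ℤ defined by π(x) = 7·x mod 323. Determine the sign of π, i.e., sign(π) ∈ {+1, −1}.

-1

Orbit of 172 under x↦7x: [172, 235, 30, 210, 178, 277, 1]… (length divides ord_323(7)).
The orbit structure of x ↦ 7x mod 323: 14 orbits of sizes [48, 48, 48, 48, 48, 48, 16, 3, 3, 3, 3, 3, 3, 1].
323 − 14 = 309 transpositions; sign(π) = (−1)^309 = -1.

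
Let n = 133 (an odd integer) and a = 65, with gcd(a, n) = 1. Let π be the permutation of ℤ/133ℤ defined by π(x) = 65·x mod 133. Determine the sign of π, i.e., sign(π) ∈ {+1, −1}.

-1

Orbit of 102 under x↦65x: [102, 113, 30, 88, 1, 65]… (length divides ord_133(65)).
Cycle type of π: 6×21 + 3×2 + 1; total 24 cycles.
sign(π) = (−1)^{n − #cycles} = (−1)^{133−24} = (−1)^109 = -1.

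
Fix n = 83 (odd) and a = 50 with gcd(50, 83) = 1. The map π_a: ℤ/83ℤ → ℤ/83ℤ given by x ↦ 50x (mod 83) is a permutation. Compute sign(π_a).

Orbit of 22 under x↦50x: [22, 21, 54, 44, 42, 25, 5]… (length divides ord_83(50)).
Cycle lengths of π_50 on ℤ/83ℤ: [82, 1]; 2 cycles in total.
n − c = 83 − 2 = 81; sign = (−1)^81 = -1.
Zolotarev: (50|83) = -1, matching the cycle-count sign.

-1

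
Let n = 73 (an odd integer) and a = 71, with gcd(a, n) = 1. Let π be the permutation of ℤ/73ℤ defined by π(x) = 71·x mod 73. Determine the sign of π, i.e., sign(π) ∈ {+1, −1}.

Start at x=41: 41 → 64 → 18 → 37 → 72 → 2 → 69 → … (one orbit).
π_71 has 5 disjoint cycles with lengths [18, 18, 18, 18, 1] on {0,…,72}.
n − c = 73 − 5 = 68; sign = (−1)^68 = +1.

+1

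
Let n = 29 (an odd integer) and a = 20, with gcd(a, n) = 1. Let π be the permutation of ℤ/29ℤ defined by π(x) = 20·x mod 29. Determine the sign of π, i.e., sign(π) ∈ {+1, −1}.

Start at x=1: 1 → 20 → 23 → 25 → 7 → 24 → 16 → 1 (one orbit).
Cycle type of π: 7×4 + 1; total 5 cycles.
29 − 5 = 24 transpositions; sign(π) = (−1)^24 = +1.

+1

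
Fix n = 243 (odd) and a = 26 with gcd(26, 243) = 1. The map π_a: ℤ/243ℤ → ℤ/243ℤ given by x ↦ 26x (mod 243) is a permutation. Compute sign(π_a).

-1

Orbit of 1 under x↦26x: [1, 26, 190, 80, 136, 134, 82]… (length divides ord_243(26)).
Decompose π into cycles: lengths [18, 18, 18, 18, 18, 18, 18, 18, 18, 6, 6, 6, 6, 6, 6, 6, 6, 6, 2, 2, 2, 2, 2, 2, 2, 2, 2, 2, 2, 2, 2, 1] (32 cycles, including the fixed point 0).
243 − 32 = 211 transpositions; sign(π) = (−1)^211 = -1.
Via Zolotarev, sign(π_{26}) = (26|243) = -1.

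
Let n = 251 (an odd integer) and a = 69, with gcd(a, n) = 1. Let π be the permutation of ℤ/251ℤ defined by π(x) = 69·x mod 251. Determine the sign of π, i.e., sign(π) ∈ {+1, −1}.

+1

Start at x=51: 51 → 5 → 94 → 211 → 1 → 69 → 243 → … (one orbit).
Cycle type of π: 25×10 + 1; total 11 cycles.
With 11 cycles on 251 points, sign = (−1)^{251−11} = +1.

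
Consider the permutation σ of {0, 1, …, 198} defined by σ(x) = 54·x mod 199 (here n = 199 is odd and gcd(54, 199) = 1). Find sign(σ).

Trace 173: π^k(173) = [173, 188, 3, 162, 191, 165, 154] for k=0..6.
π_54 has 2 disjoint cycles with lengths [198, 1] on {0,…,198}.
199 − 2 = 197 transpositions; sign(π) = (−1)^197 = -1.

-1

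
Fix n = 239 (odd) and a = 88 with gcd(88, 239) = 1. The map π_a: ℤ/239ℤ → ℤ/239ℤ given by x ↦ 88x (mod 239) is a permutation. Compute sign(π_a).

+1

Trace 196: π^k(196) = [196, 40, 174, 16, 213, 102, 133] for k=0..6.
Cycle type of π: 119×2 + 1; total 3 cycles.
3 cycles on 239: each ℓ→(−1)^(ℓ−1), product (−1)^236 = +1.
Check: (88/239) = +1 by Zolotarev.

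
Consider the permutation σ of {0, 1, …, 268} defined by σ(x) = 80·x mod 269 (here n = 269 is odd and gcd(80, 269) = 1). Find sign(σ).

+1

Orbit of 24 under x↦80x: [24, 37, 1, 80, 213, 93, 177]… (length divides ord_269(80)).
5 cycles of lengths [67, 67, 67, 67, 1].
n − c = 269 − 5 = 264; sign = (−1)^264 = +1.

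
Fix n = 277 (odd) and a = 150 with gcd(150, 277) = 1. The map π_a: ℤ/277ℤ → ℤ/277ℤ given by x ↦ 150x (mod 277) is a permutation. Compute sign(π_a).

Start at x=188: 188 → 223 → 210 → 199 → 211 → 72 → 274 → … (one orbit).
The orbit structure of x ↦ 150x mod 277: 2 orbits of sizes [276, 1].
With 2 cycles on 277 points, sign = (−1)^{277−2} = -1.

-1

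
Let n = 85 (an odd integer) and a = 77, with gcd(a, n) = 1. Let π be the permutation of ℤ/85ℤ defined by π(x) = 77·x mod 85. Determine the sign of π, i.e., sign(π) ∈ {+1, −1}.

Orbit of 53 under x↦77x: [53, 1, 77, 64, 83, 16, 42]… (length divides ord_85(77)).
Cycle type of π: 8×10 + 4 + 1; total 12 cycles.
Σ(ℓ_i−1) = 85−12 = 73; sign = (−1)^73 = -1.
(77|85)_J = -1 (Zolotarev's lemma cross-check).

-1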